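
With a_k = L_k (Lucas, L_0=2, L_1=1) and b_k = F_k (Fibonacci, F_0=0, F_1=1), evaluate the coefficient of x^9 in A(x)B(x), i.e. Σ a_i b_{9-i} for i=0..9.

Write out a_i and b_{9-i} for i = 0,…,9 and sum the products.
Σ = 2·34 + 1·21 + 3·13 + 4·8 + 7·5 + 11·3 + 18·2 + 29·1 + 47·1 + 76·0 = 340.

340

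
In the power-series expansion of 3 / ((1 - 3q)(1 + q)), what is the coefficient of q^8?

14763

The denominator gives the recurrence a_n = 2a_(n−1) + 3a_(n−2) for n ≥ 2; the numerator fixes a_0 = 3, a_1 = 6.
Iterating: 3, 6, 21, 60, 183, 546, 1641, 4920, 14763, so a_8 = 14763.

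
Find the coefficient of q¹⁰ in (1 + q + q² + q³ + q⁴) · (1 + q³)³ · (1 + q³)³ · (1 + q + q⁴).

(1 + q + q² + q³ + q⁴) has coefficients 1,1,1,1,1 for degrees 0…4.
(1 + q³)³ has coefficients 1,0,0,3,0,0,3,0,0,1,0 for degrees 0…10.
Multiplying by (1 + q³)³ gives running coefficients 1,0,0,6,0,0,15,0,0,20,0 for degrees 0…10.
Finally multiplying by (1 + q + q⁴), the product of all factors after the first has coefficients 1,1,0,6,7,0,15,21,0,20,35 for degrees 0…10.
[q¹⁰] = 1·35 + 1·20 + 1·0 + 1·21 + 1·15 = 91.

91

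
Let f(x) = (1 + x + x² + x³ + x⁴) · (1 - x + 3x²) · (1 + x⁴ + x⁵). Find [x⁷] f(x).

6

(1 + x + x² + x³ + x⁴) has coefficients 1,1,1,1,1 for degrees 0…4.
(1 - x + 3x²) has coefficients 1,-1,3,0,0,0,0,0 for degrees 0…7.
Finally multiplying by (1 + x⁴ + x⁵), the product of all factors after the first has coefficients 1,-1,3,0,1,0,2,3 for degrees 0…7.
[x⁷] = 1·3 + 1·2 + 1·0 + 1·1 + 1·0 = 6.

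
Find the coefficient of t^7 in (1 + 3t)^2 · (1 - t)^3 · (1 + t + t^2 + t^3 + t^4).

2

(1 + 3t)^2 has coefficients 1,6,9 for degrees 0…2.
(1 - t)^3 has coefficients 1,-3,3,-1,0,0,0,0 for degrees 0…7.
Finally multiplying by (1 + t + t^2 + t^3 + t^4), the product of all factors after the first has coefficients 1,-2,1,0,0,-1,2,-1 for degrees 0…7.
[t^7] = 1·(-1) + 6·2 + 9·(-1) = 2.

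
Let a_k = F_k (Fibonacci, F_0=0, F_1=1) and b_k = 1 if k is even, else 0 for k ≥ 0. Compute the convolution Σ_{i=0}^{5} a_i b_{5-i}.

8

This is [x^5] in the product of the two ordinary generating functions.
Σ = 0·0 + 1·1 + 1·0 + 2·1 + 3·0 + 5·1 = 8.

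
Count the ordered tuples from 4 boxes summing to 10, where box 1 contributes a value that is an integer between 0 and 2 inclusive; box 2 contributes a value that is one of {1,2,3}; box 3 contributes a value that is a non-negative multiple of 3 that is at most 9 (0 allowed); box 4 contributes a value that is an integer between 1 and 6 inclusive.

The generating function for the choices is (1 + q + q²)·(q + q² + q³)·(1 + q³ + q⁶ + q⁹)·(q + q² + q³ + q⁴ + q⁵ + q⁶); the count is [q¹⁰].
(1 + q + q²) has coefficients 1,1,1 for degrees 0…2.
(q + q² + q³) has coefficients 0,1,1,1,0,0,0,0,0,0,0 for degrees 0…10.
Multiplying by (1 + q³ + q⁶ + q⁹) gives running coefficients 0,1,1,1,1,1,1,1,1,1,1 for degrees 0…10.
Finally multiplying by (q + q² + q³ + q⁴ + q⁵ + q⁶), the product of all factors after the first has coefficients 0,0,1,2,3,4,5,6,6,6,6 for degrees 0…10.
[q¹⁰] = 1·6 + 1·6 + 1·6 = 18.

18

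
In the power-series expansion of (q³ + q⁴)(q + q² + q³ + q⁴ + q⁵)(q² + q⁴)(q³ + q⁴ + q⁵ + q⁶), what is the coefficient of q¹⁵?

(q³ + q⁴) has coefficients 0,0,0,1,1 for degrees 0…4.
(q + q² + q³ + q⁴ + q⁵) has coefficients 0,1,1,1,1,1,0,0,0,0,0,0,0,0,0,0 for degrees 0…15.
Multiplying by (q² + q⁴) gives running coefficients 0,0,0,1,1,2,2,2,1,1,0,0,0,0,0,0 for degrees 0…15.
Finally multiplying by (q³ + q⁴ + q⁵ + q⁶), the product of all factors after the first has coefficients 0,0,0,0,0,0,1,2,4,6,7,7,6,4,2,1 for degrees 0…15.
[q¹⁵] = 1·6 + 1·7 = 13.

13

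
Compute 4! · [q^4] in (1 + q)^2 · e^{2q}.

The EGF product rule gives c_4 = Σ_{k_1+k_2=4} C(4; k_1,k_2) · ∏ g_i(k_i), where (1+q)^2 gives the falling factorial (2)_k; e^{2q} gives (2)^k.
g_1(k) for k = 0…4: 1, 2, 2, 0, 0.
g_2(k) for k = 0…4: 1, 2, 4, 8, 16.
c_4 = Σ_k C(4,k)·g_1(k)·g_2(4−k) = 1·1·16 + 4·2·8 + 6·2·4 = 16 + 64 + 48 = 128.

128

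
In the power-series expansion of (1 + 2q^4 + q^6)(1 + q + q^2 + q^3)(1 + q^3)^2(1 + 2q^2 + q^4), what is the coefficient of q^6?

(1 + 2q^4 + q^6) has coefficients 1,0,0,0,2,0,1 for degrees 0…6.
(1 + q + q^2 + q^3) has coefficients 1,1,1,1,0,0,0 for degrees 0…6.
Multiplying by (1 + q^3)^2 gives running coefficients 1,1,1,3,2,2,3 for degrees 0…6.
Finally multiplying by (1 + 2q^2 + q^4), the product of all factors after the first has coefficients 1,1,3,5,5,9,8 for degrees 0…6.
[q^6] = 1·8 + 2·3 + 1·1 = 15.

15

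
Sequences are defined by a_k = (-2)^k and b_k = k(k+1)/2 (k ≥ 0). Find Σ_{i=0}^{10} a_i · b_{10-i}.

This is [x^10] in the product of the two ordinary generating functions.
Σ = 1·55 − 2·45 + 4·36 − 8·28 + 16·21 − 32·15 + 64·10 − 128·6 + 256·3 − 512·1 + 1024·0 = -131.

-131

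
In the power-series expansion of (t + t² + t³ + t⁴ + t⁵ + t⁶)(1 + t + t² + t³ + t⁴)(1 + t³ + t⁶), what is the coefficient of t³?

3

(t + t² + t³ + t⁴ + t⁵ + t⁶) has coefficients 0,1,1,1 for degrees 0…3.
(1 + t + t² + t³ + t⁴) has coefficients 1,1,1,1 for degrees 0…3.
Finally multiplying by (1 + t³ + t⁶), the product of all factors after the first has coefficients 1,1,1,2 for degrees 0…3.
[t³] = 1·1 + 1·1 + 1·1 = 3.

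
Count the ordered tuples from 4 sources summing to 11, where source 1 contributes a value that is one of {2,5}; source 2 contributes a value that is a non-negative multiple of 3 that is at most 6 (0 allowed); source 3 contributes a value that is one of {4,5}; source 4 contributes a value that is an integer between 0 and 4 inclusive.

5

The generating function for the choices is (t^2 + t^5)·(1 + t^3 + t^6)·(t^4 + t^5)·(1 + t + t^2 + t^3 + t^4); the count is [t^11].
(t^2 + t^5) has coefficients 0,0,1,0,0,1 for degrees 0…5.
(1 + t^3 + t^6) has coefficients 1,0,0,1,0,0,1,0,0,0,0,0 for degrees 0…11.
Multiplying by (t^4 + t^5) gives running coefficients 0,0,0,0,1,1,0,1,1,0,1,1 for degrees 0…11.
Finally multiplying by (1 + t + t^2 + t^3 + t^4), the product of all factors after the first has coefficients 0,0,0,0,1,2,2,3,4,3,3,4 for degrees 0…11.
[t^11] = 1·3 + 1·2 = 5.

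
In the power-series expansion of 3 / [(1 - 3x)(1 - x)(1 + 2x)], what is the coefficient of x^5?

Partial fractions give a closed form: a_n = (27/10)·3^n + (-1/2)·1^n + (4/5)·(-2)^n.
At n = 5: a_5 = 630.

630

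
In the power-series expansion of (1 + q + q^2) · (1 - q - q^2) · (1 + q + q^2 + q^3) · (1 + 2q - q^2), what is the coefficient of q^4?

-8

(1 + q + q^2) has coefficients 1,1,1 for degrees 0…2.
(1 - q - q^2) has coefficients 1,-1,-1,0,0 for degrees 0…4.
Multiplying by (1 + q + q^2 + q^3) gives running coefficients 1,0,-1,-1,-2 for degrees 0…4.
Finally multiplying by (1 + 2q - q^2), the product of all factors after the first has coefficients 1,2,-2,-3,-3 for degrees 0…4.
[q^4] = 1·(-3) + 1·(-3) + 1·(-2) = -8.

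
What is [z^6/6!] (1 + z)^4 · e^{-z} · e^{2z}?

1045

The EGF product rule gives c_6 = Σ_{k_1+k_2+k_3=6} C(6; k_1,k_2,k_3) · ∏ g_i(k_i), where (1+z)^4 gives the falling factorial (4)_k; e^{-z} gives (-1)^k; e^{2z} gives (2)^k.
g_1(k) for k = 0…6: 1, 4, 12, 24, 24, 0, 0.
g_2(k) for k = 0…6: 1, -1, 1, -1, 1, -1, 1.
g_3(k) for k = 0…6: 1, 2, 4, 8, 16, 32, 64.
First combine the last two factors: h(k) = Σ_j C(k,j)·g_2(j)·g_3(k−j) for k = 0…6: 1, 1, 1, 1, 1, 1, 1.
c_6 = Σ_k C(6,k)·g_1(k)·h(6−k) = 1·1·1 + 6·4·1 + 15·12·1 + 20·24·1 + 15·24·1 = 1 + 24 + 180 + 480 + 360 = 1045.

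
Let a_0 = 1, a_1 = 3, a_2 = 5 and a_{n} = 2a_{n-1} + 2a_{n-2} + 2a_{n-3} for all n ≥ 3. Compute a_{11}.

The ordinary generating function has denominator 1 - 2t - 2t^2 - 2t^3.
Iterating the recurrence: a_0,…,a_{11} = 1, 3, 5, 18, 52, 150, 440, 1284, 3748, 10944, 31952, 93288.

93288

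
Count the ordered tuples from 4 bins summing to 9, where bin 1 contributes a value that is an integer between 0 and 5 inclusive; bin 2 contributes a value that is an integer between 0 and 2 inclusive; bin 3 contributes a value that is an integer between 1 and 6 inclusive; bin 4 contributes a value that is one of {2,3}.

The generating function for the choices is (1 + t + t^2 + t^3 + t^4 + t^5)·(1 + t + t^2)·(t + t^2 + t^3 + t^4 + t^5 + t^6)·(t^2 + t^3); the count is [t^9].
(1 + t + t^2 + t^3 + t^4 + t^5) has coefficients 1,1,1,1,1,1 for degrees 0…5.
(1 + t + t^2) has coefficients 1,1,1,0,0,0,0,0,0,0 for degrees 0…9.
Multiplying by (t + t^2 + t^3 + t^4 + t^5 + t^6) gives running coefficients 0,1,2,3,3,3,3,2,1,0 for degrees 0…9.
Finally multiplying by (t^2 + t^3), the product of all factors after the first has coefficients 0,0,0,1,3,5,6,6,6,5 for degrees 0…9.
[t^9] = 1·5 + 1·6 + 1·6 + 1·6 + 1·5 + 1·3 = 31.

31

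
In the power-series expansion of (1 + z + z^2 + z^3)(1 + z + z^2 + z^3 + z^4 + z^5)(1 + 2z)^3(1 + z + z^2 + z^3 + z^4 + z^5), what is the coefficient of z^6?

376

(1 + z + z^2 + z^3) has coefficients 1,1,1,1 for degrees 0…3.
(1 + z + z^2 + z^3 + z^4 + z^5) has coefficients 1,1,1,1,1,1,0 for degrees 0…6.
Multiplying by (1 + 2z)^3 gives running coefficients 1,7,19,27,27,27,26 for degrees 0…6.
Finally multiplying by (1 + z + z^2 + z^3 + z^4 + z^5), the product of all factors after the first has coefficients 1,8,27,54,81,108,133 for degrees 0…6.
[z^6] = 1·133 + 1·108 + 1·81 + 1·54 = 376.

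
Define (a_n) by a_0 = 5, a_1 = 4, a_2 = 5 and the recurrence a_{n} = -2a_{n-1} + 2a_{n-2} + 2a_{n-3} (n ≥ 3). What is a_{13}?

The ordinary generating function has denominator 1 + 2t - 2t^2 - 2t^3.
Iterating the recurrence: a_0,…,a_{13} = 5, 4, 5, 8, 2, 22, -24, 96, -196, 536, -1272, 3224, -7920, 19744.

19744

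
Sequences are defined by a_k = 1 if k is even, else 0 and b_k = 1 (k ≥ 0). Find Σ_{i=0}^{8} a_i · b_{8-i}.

Write out a_i and b_{8-i} for i = 0,…,8 and sum the products.
Σ = 1·1 + 0·1 + 1·1 + 0·1 + 1·1 + 0·1 + 1·1 + 0·1 + 1·1 = 5.

5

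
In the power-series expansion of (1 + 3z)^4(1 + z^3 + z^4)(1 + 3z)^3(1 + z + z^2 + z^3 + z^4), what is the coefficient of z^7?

21320

(1 + 3z)^4 has coefficients 1,12,54,108,81 for degrees 0…4.
(1 + z^3 + z^4) has coefficients 1,0,0,1,1,0,0,0 for degrees 0…7.
Multiplying by (1 + 3z)^3 gives running coefficients 1,9,27,28,10,36,54,27 for degrees 0…7.
Finally multiplying by (1 + z + z^2 + z^3 + z^4), the product of all factors after the first has coefficients 1,10,37,65,75,110,155,155 for degrees 0…7.
[z^7] = 1·155 + 12·155 + 54·110 + 108·75 + 81·65 = 21320.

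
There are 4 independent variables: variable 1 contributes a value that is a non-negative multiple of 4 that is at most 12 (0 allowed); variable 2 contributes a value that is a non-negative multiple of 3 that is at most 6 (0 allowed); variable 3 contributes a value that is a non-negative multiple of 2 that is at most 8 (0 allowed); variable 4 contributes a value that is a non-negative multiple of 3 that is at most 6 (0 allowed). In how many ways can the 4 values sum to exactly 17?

The generating function for the choices is (1 + x⁴ + x⁸ + x¹²)·(1 + x³ + x⁶)·(1 + x² + x⁴ + x⁶ + x⁸)·(1 + x³ + x⁶); the count is [x¹⁷].
(1 + x⁴ + x⁸ + x¹²) has coefficients 1,0,0,0,1,0,0,0,1,0,0,0,1 for degrees 0…12.
(1 + x³ + x⁶) has coefficients 1,0,0,1,0,0,1,0,0,0,0,0,0,0,0,0,0,0 for degrees 0…17.
Multiplying by (1 + x² + x⁴ + x⁶ + x⁸) gives running coefficients 1,0,1,1,1,1,2,1,2,1,1,1,1,0,1,0,0,0 for degrees 0…17.
Finally multiplying by (1 + x³ + x⁶), the product of all factors after the first has coefficients 1,0,1,2,1,2,4,2,4,4,3,4,4,2,4,2,1,2 for degrees 0…17.
[x¹⁷] = 1·2 + 1·2 + 1·4 + 1·2 = 10.

10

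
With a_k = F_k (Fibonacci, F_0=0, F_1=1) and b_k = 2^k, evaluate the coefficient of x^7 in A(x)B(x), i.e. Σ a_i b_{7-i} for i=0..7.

201

This is [x^7] in the product of the two ordinary generating functions.
Σ = 0·128 + 1·64 + 1·32 + 2·16 + 3·8 + 5·4 + 8·2 + 13·1 = 201.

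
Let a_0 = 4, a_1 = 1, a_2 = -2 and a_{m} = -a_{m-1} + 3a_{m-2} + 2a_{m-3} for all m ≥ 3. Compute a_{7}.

The ordinary generating function has denominator 1 + t - 3t^2 - 2t^3.
Iterating the recurrence: a_0,…,a_{7} = 4, 1, -2, 13, -17, 52, -77, 199.

199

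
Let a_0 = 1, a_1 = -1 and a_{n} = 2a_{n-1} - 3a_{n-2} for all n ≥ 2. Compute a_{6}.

43

The ordinary generating function has denominator 1 - 2y + 3y^2.
Iterating the recurrence: a_0,…,a_{6} = 1, -1, -5, -7, 1, 23, 43.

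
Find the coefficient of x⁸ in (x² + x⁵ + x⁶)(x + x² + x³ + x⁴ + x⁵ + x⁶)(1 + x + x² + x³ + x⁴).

(x² + x⁵ + x⁶) has coefficients 0,0,1,0,0,1,1 for degrees 0…6.
(x + x² + x³ + x⁴ + x⁵ + x⁶) has coefficients 0,1,1,1,1,1,1,0,0 for degrees 0…8.
Finally multiplying by (1 + x + x² + x³ + x⁴), the product of all factors after the first has coefficients 0,1,2,3,4,5,5,4,3 for degrees 0…8.
[x⁸] = 1·5 + 1·3 + 1·2 = 10.

10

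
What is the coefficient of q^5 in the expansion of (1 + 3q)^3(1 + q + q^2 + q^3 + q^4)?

(1 + 3q)^3 has coefficients 1,9,27,27 for degrees 0…3.
(1 + q + q^2 + q^3 + q^4) has coefficients 1,1,1,1,1,0 for degrees 0…5.
[q^5] = 1·0 + 9·1 + 27·1 + 27·1 = 63.

63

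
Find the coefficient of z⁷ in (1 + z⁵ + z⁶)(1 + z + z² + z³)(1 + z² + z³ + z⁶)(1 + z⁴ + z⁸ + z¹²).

(1 + z⁵ + z⁶) has coefficients 1,0,0,0,0,1,1 for degrees 0…6.
(1 + z + z² + z³) has coefficients 1,1,1,1,0,0,0,0 for degrees 0…7.
Multiplying by (1 + z² + z³ + z⁶) gives running coefficients 1,1,2,3,2,2,2,1 for degrees 0…7.
Finally multiplying by (1 + z⁴ + z⁸ + z¹²), the product of all factors after the first has coefficients 1,1,2,3,3,3,4,4 for degrees 0…7.
[z⁷] = 1·4 + 1·2 + 1·1 = 7.

7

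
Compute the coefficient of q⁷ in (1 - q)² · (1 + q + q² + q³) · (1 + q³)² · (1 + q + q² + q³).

(1 - q)² has coefficients 1,-2,1 for degrees 0…2.
(1 + q + q² + q³) has coefficients 1,1,1,1,0,0,0,0 for degrees 0…7.
Multiplying by (1 + q³)² gives running coefficients 1,1,1,3,2,2,3,1 for degrees 0…7.
Finally multiplying by (1 + q + q² + q³), the product of all factors after the first has coefficients 1,2,3,6,7,8,10,8 for degrees 0…7.
[q⁷] = 1·8 − 2·10 + 1·8 = -4.

-4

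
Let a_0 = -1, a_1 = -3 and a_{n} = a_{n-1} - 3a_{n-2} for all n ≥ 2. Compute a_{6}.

-45

The ordinary generating function has denominator 1 - x + 3x^2.
Iterating the recurrence: a_0,…,a_{6} = -1, -3, 0, 9, 9, -18, -45.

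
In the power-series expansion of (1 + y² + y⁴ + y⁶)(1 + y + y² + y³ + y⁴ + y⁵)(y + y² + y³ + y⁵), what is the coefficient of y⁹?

(1 + y² + y⁴ + y⁶) has coefficients 1,0,1,0,1,0,1 for degrees 0…6.
(1 + y + y² + y³ + y⁴ + y⁵) has coefficients 1,1,1,1,1,1,0,0,0,0 for degrees 0…9.
Finally multiplying by (y + y² + y³ + y⁵), the product of all factors after the first has coefficients 0,1,2,3,3,4,4,3,2,1 for degrees 0…9.
[y⁹] = 1·1 + 1·3 + 1·4 + 1·3 = 11.

11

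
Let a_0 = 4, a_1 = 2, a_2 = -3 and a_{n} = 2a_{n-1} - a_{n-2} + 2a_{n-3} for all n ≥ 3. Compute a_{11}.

408

The ordinary generating function has denominator 1 - 2y + y^2 - 2y^3.
Iterating the recurrence: a_0,…,a_{11} = 4, 2, -3, 0, 7, 8, 9, 24, 55, 104, 201, 408.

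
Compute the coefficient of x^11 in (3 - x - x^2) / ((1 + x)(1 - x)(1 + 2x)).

Partial fractions give a closed form: a_n = (-3/2)·(-1)^n + (1/6)·1^n + (13/3)·(-2)^n.
At n = 11: a_11 = -8873.

-8873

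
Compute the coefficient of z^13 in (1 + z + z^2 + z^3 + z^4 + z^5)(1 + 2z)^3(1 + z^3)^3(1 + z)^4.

(1 + z + z^2 + z^3 + z^4 + z^5) has coefficients 1,1,1,1,1,1 for degrees 0…5.
(1 + 2z)^3 has coefficients 1,6,12,8,0,0,0,0,0,0,0,0,0,0 for degrees 0…13.
Multiplying by (1 + z^3)^3 gives running coefficients 1,6,12,11,18,36,27,18,36,25,6,12,8,0 for degrees 0…13.
Finally multiplying by (1 + z)^4, the product of all factors after the first has coefficients 1,10,42,99,159,228,335,425,432,421,421,348,228,153 for degrees 0…13.
[z^13] = 1·153 + 1·228 + 1·348 + 1·421 + 1·421 + 1·432 = 2003.

2003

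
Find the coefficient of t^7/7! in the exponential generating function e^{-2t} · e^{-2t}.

The EGF product rule gives c_7 = Σ_{k_1+k_2=7} C(7; k_1,k_2) · ∏ g_i(k_i), where e^{-2t} gives (-2)^k; e^{-2t} gives (-2)^k.
g_1(k) for k = 0…7: 1, -2, 4, -8, 16, -32, 64, -128.
g_2(k) for k = 0…7: 1, -2, 4, -8, 16, -32, 64, -128.
c_7 = Σ_k C(7,k)·g_1(k)·g_2(7−k) = 1·1·(-128) + 7·(-2)·64 + 21·4·(-32) + 35·(-8)·16 + 35·16·(-8) + 21·(-32)·4 + 7·64·(-2) + 1·(-128)·1 = −128 − 896 − 2688 − 4480 − 4480 − 2688 − 896 − 128 = -16384.

-16384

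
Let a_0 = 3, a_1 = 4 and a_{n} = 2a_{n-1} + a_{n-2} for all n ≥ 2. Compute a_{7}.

886

The ordinary generating function has denominator 1 - 2y - y^2.
Iterating the recurrence: a_0,…,a_{7} = 3, 4, 11, 26, 63, 152, 367, 886.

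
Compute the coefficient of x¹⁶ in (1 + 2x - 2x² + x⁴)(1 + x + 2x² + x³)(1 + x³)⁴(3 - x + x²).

(1 + 2x - 2x² + x⁴) has coefficients 1,2,-2,0,1 for degrees 0…4.
(1 + x + 2x² + x³) has coefficients 1,1,2,1,0,0,0,0,0,0,0,0,0,0,0,0,0 for degrees 0…16.
Multiplying by (1 + x³)⁴ gives running coefficients 1,1,2,5,4,8,10,6,12,10,4,8,5,1,2,1,0 for degrees 0…16.
Finally multiplying by (3 - x + x²), the product of all factors after the first has coefficients 3,2,6,14,9,25,26,16,40,24,14,30,11,6,10,2,1 for degrees 0…16.
[x¹⁶] = 1·1 + 2·2 − 2·10 + 1·11 = -4.

-4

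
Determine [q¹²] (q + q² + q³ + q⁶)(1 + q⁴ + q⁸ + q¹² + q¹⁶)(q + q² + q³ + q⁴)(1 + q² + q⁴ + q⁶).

(q + q² + q³ + q⁶) has coefficients 0,1,1,1,0,0,1 for degrees 0…6.
(1 + q⁴ + q⁸ + q¹² + q¹⁶) has coefficients 1,0,0,0,1,0,0,0,1,0,0,0,1 for degrees 0…12.
Multiplying by (q + q² + q³ + q⁴) gives running coefficients 0,1,1,1,1,1,1,1,1,1,1,1,1 for degrees 0…12.
Finally multiplying by (1 + q² + q⁴ + q⁶), the product of all factors after the first has coefficients 0,1,1,2,2,3,3,4,4,4,4,4,4 for degrees 0…12.
[q¹²] = 1·4 + 1·4 + 1·4 + 1·3 = 15.

15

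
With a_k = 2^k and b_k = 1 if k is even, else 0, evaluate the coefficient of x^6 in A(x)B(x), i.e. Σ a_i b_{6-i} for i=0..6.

85

Write out a_i and b_{6-i} for i = 0,…,6 and sum the products.
Σ = 1·1 + 2·0 + 4·1 + 8·0 + 16·1 + 32·0 + 64·1 = 85.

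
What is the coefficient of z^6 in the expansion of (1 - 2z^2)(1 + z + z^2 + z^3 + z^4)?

(1 - 2z^2) has coefficients 1,0,-2 for degrees 0…2.
(1 + z + z^2 + z^3 + z^4) has coefficients 1,1,1,1,1,0,0 for degrees 0…6.
[z^6] = 1·0 − 2·1 = -2.

-2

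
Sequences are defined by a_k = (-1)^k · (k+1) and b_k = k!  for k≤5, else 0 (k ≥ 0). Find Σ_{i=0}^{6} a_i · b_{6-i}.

-181

Write out a_i and b_{6-i} for i = 0,…,6 and sum the products.
Σ = 1·0 − 2·120 + 3·24 − 4·6 + 5·2 − 6·1 + 7·1 = -181.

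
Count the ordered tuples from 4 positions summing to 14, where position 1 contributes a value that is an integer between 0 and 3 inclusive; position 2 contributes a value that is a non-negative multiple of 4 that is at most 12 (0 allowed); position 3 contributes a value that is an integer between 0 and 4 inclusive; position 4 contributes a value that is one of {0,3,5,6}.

20

The generating function for the choices is (1 + q + q^2 + q^3)·(1 + q^4 + q^8 + q^12)·(1 + q + q^2 + q^3 + q^4)·(1 + q^3 + q^5 + q^6); the count is [q^14].
(1 + q + q^2 + q^3) has coefficients 1,1,1,1 for degrees 0…3.
(1 + q^4 + q^8 + q^12) has coefficients 1,0,0,0,1,0,0,0,1,0,0,0,1,0,0 for degrees 0…14.
Multiplying by (1 + q + q^2 + q^3 + q^4) gives running coefficients 1,1,1,1,2,1,1,1,2,1,1,1,2,1,1 for degrees 0…14.
Finally multiplying by (1 + q^3 + q^5 + q^6), the product of all factors after the first has coefficients 1,1,1,2,3,3,4,5,5,5,5,5,5,5,5 for degrees 0…14.
[q^14] = 1·5 + 1·5 + 1·5 + 1·5 = 20.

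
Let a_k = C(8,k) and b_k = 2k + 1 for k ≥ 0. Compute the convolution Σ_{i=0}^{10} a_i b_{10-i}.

The convolution is the t^10 coefficient of A(t)B(t).
Σ = 1·21 + 8·19 + 28·17 + 56·15 + 70·13 + 56·11 + 28·9 + 8·7 + 1·5 + 0·3 + 0·1 = 3328.

3328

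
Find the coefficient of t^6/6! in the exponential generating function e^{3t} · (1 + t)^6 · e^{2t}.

866695

The EGF product rule gives c_6 = Σ_{k_1+k_2+k_3=6} C(6; k_1,k_2,k_3) · ∏ g_i(k_i), where e^{3t} gives (3)^k; (1+t)^6 gives the falling factorial (6)_k; e^{2t} gives (2)^k.
g_1(k) for k = 0…6: 1, 3, 9, 27, 81, 243, 729.
g_2(k) for k = 0…6: 1, 6, 30, 120, 360, 720, 720.
g_3(k) for k = 0…6: 1, 2, 4, 8, 16, 32, 64.
First combine the last two factors: h(k) = Σ_j C(k,j)·g_2(j)·g_3(k−j) for k = 0…6: 1, 8, 58, 380, 2248, 12032, 58576.
c_6 = Σ_k C(6,k)·g_1(k)·h(6−k) = 1·1·58576 + 6·3·12032 + 15·9·2248 + 20·27·380 + 15·81·58 + 6·243·8 + 1·729·1 = 58576 + 216576 + 303480 + 205200 + 70470 + 11664 + 729 = 866695.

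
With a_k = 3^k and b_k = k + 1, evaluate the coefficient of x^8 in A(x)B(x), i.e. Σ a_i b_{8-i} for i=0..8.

14757

Write out a_i and b_{8-i} for i = 0,…,8 and sum the products.
Σ = 1·9 + 3·8 + 9·7 + 27·6 + 81·5 + 243·4 + 729·3 + 2187·2 + 6561·1 = 14757.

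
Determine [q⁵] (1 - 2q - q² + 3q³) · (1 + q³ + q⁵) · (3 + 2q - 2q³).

-2

(1 - 2q - q² + 3q³) has coefficients 1,-2,-1,3 for degrees 0…3.
(1 + q³ + q⁵) has coefficients 1,0,0,1,0,1 for degrees 0…5.
Finally multiplying by (3 + 2q - 2q³), the product of all factors after the first has coefficients 3,2,0,1,2,3 for degrees 0…5.
[q⁵] = 1·3 − 2·2 − 1·1 + 3·0 = -2.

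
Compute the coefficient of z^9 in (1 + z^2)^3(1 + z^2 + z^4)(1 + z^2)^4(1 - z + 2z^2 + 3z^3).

(1 + z^2)^3 has coefficients 1,0,3,0,3,0,1 for degrees 0…6.
(1 + z^2 + z^4) has coefficients 1,0,1,0,1,0,0,0,0,0 for degrees 0…9.
Multiplying by (1 + z^2)^4 gives running coefficients 1,0,5,0,11,0,14,0,11,0 for degrees 0…9.
Finally multiplying by (1 - z + 2z^2 + 3z^3), the product of all factors after the first has coefficients 1,-1,7,-2,21,4,36,19,39,31 for degrees 0…9.
[z^9] = 1·31 + 3·19 + 3·4 + 1·(-2) = 98.

98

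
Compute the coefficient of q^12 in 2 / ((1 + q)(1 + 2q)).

Partial fractions give a closed form: a_n = (-2)·(-1)^n + (4)·(-2)^n.
At n = 12: a_12 = 16382.

16382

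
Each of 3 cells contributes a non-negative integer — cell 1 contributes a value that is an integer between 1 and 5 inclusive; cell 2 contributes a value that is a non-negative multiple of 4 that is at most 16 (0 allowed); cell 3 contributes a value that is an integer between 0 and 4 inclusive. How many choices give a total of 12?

6

The generating function for the choices is (q + q² + q³ + q⁴ + q⁵)·(1 + q⁴ + q⁸ + q¹² + q¹⁶)·(1 + q + q² + q³ + q⁴); the count is [q¹²].
(q + q² + q³ + q⁴ + q⁵) has coefficients 0,1,1,1,1,1 for degrees 0…5.
(1 + q⁴ + q⁸ + q¹² + q¹⁶) has coefficients 1,0,0,0,1,0,0,0,1,0,0,0,1 for degrees 0…12.
Finally multiplying by (1 + q + q² + q³ + q⁴), the product of all factors after the first has coefficients 1,1,1,1,2,1,1,1,2,1,1,1,2 for degrees 0…12.
[q¹²] = 1·1 + 1·1 + 1·1 + 1·2 + 1·1 = 6.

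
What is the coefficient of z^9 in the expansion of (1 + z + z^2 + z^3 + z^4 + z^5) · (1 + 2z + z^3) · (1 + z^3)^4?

40

(1 + z + z^2 + z^3 + z^4 + z^5) has coefficients 1,1,1,1,1,1 for degrees 0…5.
(1 + 2z + z^3) has coefficients 1,2,0,1,0,0,0,0,0,0 for degrees 0…9.
Finally multiplying by (1 + z^3)^4, the product of all factors after the first has coefficients 1,2,0,5,8,0,10,12,0,10 for degrees 0…9.
[z^9] = 1·10 + 1·0 + 1·12 + 1·10 + 1·0 + 1·8 = 40.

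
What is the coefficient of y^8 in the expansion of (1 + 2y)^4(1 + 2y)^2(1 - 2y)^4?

-768

(1 + 2y)^4 has coefficients 1,8,24,32,16 for degrees 0…4.
(1 + 2y)^2 has coefficients 1,4,4,0,0,0,0,0,0 for degrees 0…8.
Finally multiplying by (1 - 2y)^4, the product of all factors after the first has coefficients 1,-4,-4,32,-16,-64,64,0,0 for degrees 0…8.
[y^8] = 1·0 + 8·0 + 24·64 + 32·(-64) + 16·(-16) = -768.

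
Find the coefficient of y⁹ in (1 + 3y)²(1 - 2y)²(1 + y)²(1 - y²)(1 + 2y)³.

(1 + 3y)² has coefficients 1,6,9 for degrees 0…2.
(1 - 2y)² has coefficients 1,-4,4,0,0,0,0,0,0,0 for degrees 0…9.
Multiplying by (1 + y)² gives running coefficients 1,-2,-3,4,4,0,0,0,0,0 for degrees 0…9.
Multiplying by (1 - y²) gives running coefficients 1,-2,-4,6,7,-4,-4,0,0,0 for degrees 0…9.
Finally multiplying by (1 + 2y)³, the product of all factors after the first has coefficients 1,4,-4,-34,-21,78,104,-16,-80,-32 for degrees 0…9.
[y⁹] = 1·(-32) + 6·(-80) + 9·(-16) = -656.

-656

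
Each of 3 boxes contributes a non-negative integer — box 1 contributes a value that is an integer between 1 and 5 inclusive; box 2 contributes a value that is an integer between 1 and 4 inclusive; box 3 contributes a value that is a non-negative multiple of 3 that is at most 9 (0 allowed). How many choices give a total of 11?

The generating function for the choices is (x + x² + x³ + x⁴ + x⁵)·(x + x² + x³ + x⁴)·(1 + x³ + x⁶ + x⁹); the count is [x¹¹].
(x + x² + x³ + x⁴ + x⁵) has coefficients 0,1,1,1,1,1 for degrees 0…5.
(x + x² + x³ + x⁴) has coefficients 0,1,1,1,1,0,0,0,0,0,0,0 for degrees 0…11.
Finally multiplying by (1 + x³ + x⁶ + x⁹), the product of all factors after the first has coefficients 0,1,1,1,2,1,1,2,1,1,2,1 for degrees 0…11.
[x¹¹] = 1·2 + 1·1 + 1·1 + 1·2 + 1·1 = 7.

7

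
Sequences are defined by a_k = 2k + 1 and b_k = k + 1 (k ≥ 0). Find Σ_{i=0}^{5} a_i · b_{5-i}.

Write out a_i and b_{5-i} for i = 0,…,5 and sum the products.
Σ = 1·6 + 3·5 + 5·4 + 7·3 + 9·2 + 11·1 = 91.

91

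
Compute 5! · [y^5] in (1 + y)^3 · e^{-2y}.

The EGF product rule gives c_5 = Σ_{k_1+k_2=5} C(5; k_1,k_2) · ∏ g_i(k_i), where (1+y)^3 gives the falling factorial (3)_k; e^{-2y} gives (-2)^k.
g_1(k) for k = 0…5: 1, 3, 6, 6, 0, 0.
g_2(k) for k = 0…5: 1, -2, 4, -8, 16, -32.
c_5 = Σ_k C(5,k)·g_1(k)·g_2(5−k) = 1·1·(-32) + 5·3·16 + 10·6·(-8) + 10·6·4 = −32 + 240 − 480 + 240 = -32.

-32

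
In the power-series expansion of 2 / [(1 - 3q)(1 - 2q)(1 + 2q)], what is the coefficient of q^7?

Partial fractions give a closed form: a_n = (18/5)·3^n + (-2)·2^n + (2/5)·(-2)^n.
At n = 7: a_7 = 7566.

7566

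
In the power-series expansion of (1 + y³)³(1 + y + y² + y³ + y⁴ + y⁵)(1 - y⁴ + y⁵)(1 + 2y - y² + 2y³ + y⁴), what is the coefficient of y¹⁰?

16

(1 + y³)³ has coefficients 1,0,0,3,0,0,3,0,0,1 for degrees 0…9.
(1 + y + y² + y³ + y⁴ + y⁵) has coefficients 1,1,1,1,1,1,0,0,0,0,0 for degrees 0…10.
Multiplying by (1 - y⁴ + y⁵) gives running coefficients 1,1,1,1,0,1,0,0,0,0,1 for degrees 0…10.
Finally multiplying by (1 + 2y - y² + 2y³ + y⁴), the product of all factors after the first has coefficients 1,3,2,4,4,3,5,0,2,1,1 for degrees 0…10.
[y¹⁰] = 1·1 + 3·0 + 3·4 + 1·3 = 16.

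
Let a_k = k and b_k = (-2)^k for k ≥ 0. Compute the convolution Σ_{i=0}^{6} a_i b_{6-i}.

The convolution is the t^6 coefficient of A(t)B(t).
Σ = 0·64 + 1·(-32) + 2·16 + 3·(-8) + 4·4 + 5·(-2) + 6·1 = -12.

-12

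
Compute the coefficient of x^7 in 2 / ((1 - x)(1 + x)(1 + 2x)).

Partial fractions give a closed form: a_n = (1/3)·1^n + (-1)·(-1)^n + (8/3)·(-2)^n.
At n = 7: a_7 = -340.

-340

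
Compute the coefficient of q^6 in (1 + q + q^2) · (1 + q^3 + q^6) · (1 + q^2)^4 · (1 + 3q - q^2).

37

(1 + q + q^2) has coefficients 1,1,1 for degrees 0…2.
(1 + q^3 + q^6) has coefficients 1,0,0,1,0,0,1 for degrees 0…6.
Multiplying by (1 + q^2)^4 gives running coefficients 1,0,4,1,6,4,5 for degrees 0…6.
Finally multiplying by (1 + 3q - q^2), the product of all factors after the first has coefficients 1,3,3,13,5,21,11 for degrees 0…6.
[q^6] = 1·11 + 1·21 + 1·5 = 37.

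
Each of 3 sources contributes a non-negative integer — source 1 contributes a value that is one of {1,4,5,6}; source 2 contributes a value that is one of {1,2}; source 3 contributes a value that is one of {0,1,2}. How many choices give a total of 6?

The generating function for the choices is (t + t⁴ + t⁵ + t⁶)·(t + t²)·(1 + t + t²); the count is [t⁶].
(t + t⁴ + t⁵ + t⁶) has coefficients 0,1,0,0,1,1,1 for degrees 0…6.
(t + t²) has coefficients 0,1,1,0,0,0,0 for degrees 0…6.
Finally multiplying by (1 + t + t²), the product of all factors after the first has coefficients 0,1,2,2,1,0,0 for degrees 0…6.
[t⁶] = 1·0 + 1·2 + 1·1 + 1·0 = 3.

3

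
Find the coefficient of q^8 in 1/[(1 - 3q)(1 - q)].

Partial fractions give a closed form: a_n = (3/2)·3^n + (-1/2)·1^n.
At n = 8: a_8 = 9841.

9841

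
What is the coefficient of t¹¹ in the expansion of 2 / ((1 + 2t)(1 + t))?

Partial fractions give a closed form: a_n = (4)·(-2)^n + (-2)·(-1)^n.
At n = 11: a_11 = -8190.

-8190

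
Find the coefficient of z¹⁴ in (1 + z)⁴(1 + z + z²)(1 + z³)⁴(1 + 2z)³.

1673

(1 + z)⁴ has coefficients 1,4,6,4,1 for degrees 0…4.
(1 + z + z²) has coefficients 1,1,1,0,0,0,0,0,0,0,0,0,0,0,0 for degrees 0…14.
Multiplying by (1 + z³)⁴ gives running coefficients 1,1,1,4,4,4,6,6,6,4,4,4,1,1,1 for degrees 0…14.
Finally multiplying by (1 + 2z)³, the product of all factors after the first has coefficients 1,7,19,30,48,84,110,122,146,160,148,124,105,87,51 for degrees 0…14.
[z¹⁴] = 1·51 + 4·87 + 6·105 + 4·124 + 1·148 = 1673.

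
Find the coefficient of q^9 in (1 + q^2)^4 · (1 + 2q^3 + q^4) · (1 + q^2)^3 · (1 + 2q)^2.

(1 + q^2)^4 has coefficients 1,0,4,0,6,0,4,0,1 for degrees 0…8.
(1 + 2q^3 + q^4) has coefficients 1,0,0,2,1,0,0,0,0,0 for degrees 0…9.
Multiplying by (1 + q^2)^3 gives running coefficients 1,0,3,2,4,6,4,6,3,2 for degrees 0…9.
Finally multiplying by (1 + 2q)^2, the product of all factors after the first has coefficients 1,4,7,14,24,30,44,46,43,38 for degrees 0…9.
[q^9] = 1·38 + 4·46 + 6·30 + 4·14 + 1·4 = 462.

462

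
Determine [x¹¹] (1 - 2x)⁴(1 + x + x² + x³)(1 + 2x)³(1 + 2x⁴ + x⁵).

-56

(1 - 2x)⁴ has coefficients 1,-8,24,-32,16 for degrees 0…4.
(1 + x + x² + x³) has coefficients 1,1,1,1,0,0,0,0,0,0,0,0 for degrees 0…11.
Multiplying by (1 + 2x)³ gives running coefficients 1,7,19,27,26,20,8,0,0,0,0,0 for degrees 0…11.
Finally multiplying by (1 + 2x⁴ + x⁵), the product of all factors after the first has coefficients 1,7,19,27,28,35,53,73,79,66,36,8 for degrees 0…11.
[x¹¹] = 1·8 − 8·36 + 24·66 − 32·79 + 16·73 = -56.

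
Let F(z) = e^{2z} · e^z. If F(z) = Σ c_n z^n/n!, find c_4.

81

The EGF product rule gives c_4 = Σ_{k_1+k_2=4} C(4; k_1,k_2) · ∏ g_i(k_i), where e^{2z} gives (2)^k; e^z gives (1)^k.
g_1(k) for k = 0…4: 1, 2, 4, 8, 16.
g_2(k) for k = 0…4: 1, 1, 1, 1, 1.
c_4 = Σ_k C(4,k)·g_1(k)·g_2(4−k) = 1·1·1 + 4·2·1 + 6·4·1 + 4·8·1 + 1·16·1 = 1 + 8 + 24 + 32 + 16 = 81.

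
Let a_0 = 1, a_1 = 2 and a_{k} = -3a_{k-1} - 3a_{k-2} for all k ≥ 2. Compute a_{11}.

-1215

The ordinary generating function has denominator 1 + 3q + 3q^2.
Iterating the recurrence: a_0,…,a_{11} = 1, 2, -9, 21, -36, 45, -27, -54, 243, -567, 972, -1215.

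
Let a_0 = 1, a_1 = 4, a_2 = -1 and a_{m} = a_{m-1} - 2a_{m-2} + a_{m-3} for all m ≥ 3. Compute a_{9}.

23

The ordinary generating function has denominator 1 - z + 2z^2 - z^3.
Iterating the recurrence: a_0,…,a_{9} = 1, 4, -1, -8, -2, 13, 9, -19, -24, 23.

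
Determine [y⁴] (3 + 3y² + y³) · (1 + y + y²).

(3 + 3y² + y³) has coefficients 3,0,3,1 for degrees 0…3.
(1 + y + y²) has coefficients 1,1,1,0,0 for degrees 0…4.
[y⁴] = 3·0 + 3·1 + 1·1 = 4.

4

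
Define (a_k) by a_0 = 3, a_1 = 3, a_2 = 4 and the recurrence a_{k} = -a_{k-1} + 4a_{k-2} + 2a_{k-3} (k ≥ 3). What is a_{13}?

25140

The ordinary generating function has denominator 1 + x - 4x^2 - 2x^3.
Iterating the recurrence: a_0,…,a_{13} = 3, 3, 4, 14, 8, 56, 4, 236, -108, 1060, -1020, 5044, -7004, 25140.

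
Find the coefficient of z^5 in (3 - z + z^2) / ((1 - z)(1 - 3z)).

1011

The denominator gives the recurrence a_n = 4a_(n−1) − 3a_(n−2) for n ≥ 3; the numerator fixes a_0 = 3, a_1 = 11, a_2 = 36.
Iterating: 3, 11, 36, 111, 336, 1011, so a_5 = 1011.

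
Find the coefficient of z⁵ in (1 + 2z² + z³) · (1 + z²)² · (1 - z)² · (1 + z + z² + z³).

(1 + 2z² + z³) has coefficients 1,0,2,1 for degrees 0…3.
(1 + z²)² has coefficients 1,0,2,0,1,0 for degrees 0…5.
Multiplying by (1 - z)² gives running coefficients 1,-2,3,-4,3,-2 for degrees 0…5.
Finally multiplying by (1 + z + z² + z³), the product of all factors after the first has coefficients 1,-1,2,-2,0,0 for degrees 0…5.
[z⁵] = 1·0 + 2·(-2) + 1·2 = -2.

-2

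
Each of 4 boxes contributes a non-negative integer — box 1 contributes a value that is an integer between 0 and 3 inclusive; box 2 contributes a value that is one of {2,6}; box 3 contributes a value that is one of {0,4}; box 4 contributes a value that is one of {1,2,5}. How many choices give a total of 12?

The generating function for the choices is (1 + z + z² + z³)·(z² + z⁶)·(1 + z⁴)·(z + z² + z⁵); the count is [z¹²].
(1 + z + z² + z³) has coefficients 1,1,1,1 for degrees 0…3.
(z² + z⁶) has coefficients 0,0,1,0,0,0,1,0,0,0,0,0,0 for degrees 0…12.
Multiplying by (1 + z⁴) gives running coefficients 0,0,1,0,0,0,2,0,0,0,1,0,0 for degrees 0…12.
Finally multiplying by (z + z² + z⁵), the product of all factors after the first has coefficients 0,0,0,1,1,0,0,3,2,0,0,3,1 for degrees 0…12.
[z¹²] = 1·1 + 1·3 + 1·0 + 1·0 = 4.

4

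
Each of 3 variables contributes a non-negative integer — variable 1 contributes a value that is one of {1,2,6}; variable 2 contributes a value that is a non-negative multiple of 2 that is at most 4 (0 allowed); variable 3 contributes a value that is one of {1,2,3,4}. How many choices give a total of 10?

3

The generating function for the choices is (y + y² + y⁶)·(1 + y² + y⁴)·(y + y² + y³ + y⁴); the count is [y¹⁰].
(y + y² + y⁶) has coefficients 0,1,1,0,0,0,1 for degrees 0…6.
(1 + y² + y⁴) has coefficients 1,0,1,0,1,0,0,0,0,0,0 for degrees 0…10.
Finally multiplying by (y + y² + y³ + y⁴), the product of all factors after the first has coefficients 0,1,1,2,2,2,2,1,1,0,0 for degrees 0…10.
[y¹⁰] = 1·0 + 1·1 + 1·2 = 3.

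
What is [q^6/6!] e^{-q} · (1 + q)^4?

The EGF product rule gives c_6 = Σ_{k_1+k_2=6} C(6; k_1,k_2) · ∏ g_i(k_i), where e^{-q} gives (-1)^k; (1+q)^4 gives the falling factorial (4)_k.
g_1(k) for k = 0…6: 1, -1, 1, -1, 1, -1, 1.
g_2(k) for k = 0…6: 1, 4, 12, 24, 24, 0, 0.
c_6 = Σ_k C(6,k)·g_1(k)·g_2(6−k) = 15·1·24 + 20·(-1)·24 + 15·1·12 + 6·(-1)·4 + 1·1·1 = 360 − 480 + 180 − 24 + 1 = 37.

37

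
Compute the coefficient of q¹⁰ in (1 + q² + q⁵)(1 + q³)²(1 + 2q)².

12

(1 + q² + q⁵) has coefficients 1,0,1,0,0,1 for degrees 0…5.
(1 + q³)² has coefficients 1,0,0,2,0,0,1,0,0,0,0 for degrees 0…10.
Finally multiplying by (1 + 2q)², the product of all factors after the first has coefficients 1,4,4,2,8,8,1,4,4,0,0 for degrees 0…10.
[q¹⁰] = 1·0 + 1·4 + 1·8 = 12.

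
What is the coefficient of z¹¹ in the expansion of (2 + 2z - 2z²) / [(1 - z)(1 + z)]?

2

The denominator gives the recurrence a_n = a_(n−2) for n ≥ 3; the numerator fixes a_0 = 2, a_1 = 2, a_2 = 0.
Iterating: 2, 2, 0, 2, 0, 2, 0, 2, 0, 2, 0, 2, so a_11 = 2.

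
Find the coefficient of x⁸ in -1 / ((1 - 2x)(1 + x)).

Partial fractions give a closed form: a_n = (-2/3)·2^n + (-1/3)·(-1)^n.
At n = 8: a_8 = -171.

-171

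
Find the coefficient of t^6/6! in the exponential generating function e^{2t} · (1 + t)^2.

928

The EGF product rule gives c_6 = Σ_{k_1+k_2=6} C(6; k_1,k_2) · ∏ g_i(k_i), where e^{2t} gives (2)^k; (1+t)^2 gives the falling factorial (2)_k.
g_1(k) for k = 0…6: 1, 2, 4, 8, 16, 32, 64.
g_2(k) for k = 0…6: 1, 2, 2, 0, 0, 0, 0.
c_6 = Σ_k C(6,k)·g_1(k)·g_2(6−k) = 15·16·2 + 6·32·2 + 1·64·1 = 480 + 384 + 64 = 928.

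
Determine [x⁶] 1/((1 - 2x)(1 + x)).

Partial fractions give a closed form: a_n = (2/3)·2^n + (1/3)·(-1)^n.
At n = 6: a_6 = 43.

43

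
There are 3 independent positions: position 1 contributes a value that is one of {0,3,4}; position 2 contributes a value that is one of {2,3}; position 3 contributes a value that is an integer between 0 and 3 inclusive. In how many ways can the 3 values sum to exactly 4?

The generating function for the choices is (1 + z^3 + z^4)·(z^2 + z^3)·(1 + z + z^2 + z^3); the count is [z^4].
(1 + z^3 + z^4) has coefficients 1,0,0,1,1 for degrees 0…4.
(z^2 + z^3) has coefficients 0,0,1,1,0 for degrees 0…4.
Finally multiplying by (1 + z + z^2 + z^3), the product of all factors after the first has coefficients 0,0,1,2,2 for degrees 0…4.
[z^4] = 1·2 + 1·0 + 1·0 = 2.

2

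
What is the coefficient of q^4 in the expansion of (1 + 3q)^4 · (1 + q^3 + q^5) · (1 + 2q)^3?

1491

(1 + 3q)^4 has coefficients 1,12,54,108,81 for degrees 0…4.
(1 + q^3 + q^5) has coefficients 1,0,0,1,0 for degrees 0…4.
Finally multiplying by (1 + 2q)^3, the product of all factors after the first has coefficients 1,6,12,9,6 for degrees 0…4.
[q^4] = 1·6 + 12·9 + 54·12 + 108·6 + 81·1 = 1491.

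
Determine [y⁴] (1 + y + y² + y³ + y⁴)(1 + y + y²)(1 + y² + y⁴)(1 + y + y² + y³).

(1 + y + y² + y³ + y⁴) has coefficients 1,1,1,1,1 for degrees 0…4.
(1 + y + y²) has coefficients 1,1,1,0,0 for degrees 0…4.
Multiplying by (1 + y² + y⁴) gives running coefficients 1,1,2,1,2 for degrees 0…4.
Finally multiplying by (1 + y + y² + y³), the product of all factors after the first has coefficients 1,2,4,5,6 for degrees 0…4.
[y⁴] = 1·6 + 1·5 + 1·4 + 1·2 + 1·1 = 18.

18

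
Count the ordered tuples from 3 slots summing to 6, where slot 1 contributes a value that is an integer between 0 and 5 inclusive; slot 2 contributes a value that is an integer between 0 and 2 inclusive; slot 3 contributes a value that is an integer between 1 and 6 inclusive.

15

The generating function for the choices is (1 + t + t^2 + t^3 + t^4 + t^5)·(1 + t + t^2)·(t + t^2 + t^3 + t^4 + t^5 + t^6); the count is [t^6].
(1 + t + t^2 + t^3 + t^4 + t^5) has coefficients 1,1,1,1,1,1 for degrees 0…5.
(1 + t + t^2) has coefficients 1,1,1,0,0,0,0 for degrees 0…6.
Finally multiplying by (t + t^2 + t^3 + t^4 + t^5 + t^6), the product of all factors after the first has coefficients 0,1,2,3,3,3,3 for degrees 0…6.
[t^6] = 1·3 + 1·3 + 1·3 + 1·3 + 1·2 + 1·1 = 15.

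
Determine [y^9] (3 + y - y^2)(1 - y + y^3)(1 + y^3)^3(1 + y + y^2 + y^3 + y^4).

17

(3 + y - y^2) has coefficients 3,1,-1 for degrees 0…2.
(1 - y + y^3) has coefficients 1,-1,0,1,0,0,0,0,0,0 for degrees 0…9.
Multiplying by (1 + y^3)^3 gives running coefficients 1,-1,0,4,-3,0,6,-3,0,4 for degrees 0…9.
Finally multiplying by (1 + y + y^2 + y^3 + y^4), the product of all factors after the first has coefficients 1,0,0,4,1,0,7,4,0,7 for degrees 0…9.
[y^9] = 3·7 + 1·0 − 1·4 = 17.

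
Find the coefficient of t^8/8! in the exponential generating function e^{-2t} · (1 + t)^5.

4096

The EGF product rule gives c_8 = Σ_{k_1+k_2=8} C(8; k_1,k_2) · ∏ g_i(k_i), where e^{-2t} gives (-2)^k; (1+t)^5 gives the falling factorial (5)_k.
g_1(k) for k = 0…8: 1, -2, 4, -8, 16, -32, 64, -128, 256.
g_2(k) for k = 0…8: 1, 5, 20, 60, 120, 120, 0, 0, 0.
c_8 = Σ_k C(8,k)·g_1(k)·g_2(8−k) = 56·(-8)·120 + 70·16·120 + 56·(-32)·60 + 28·64·20 + 8·(-128)·5 + 1·256·1 = −53760 + 134400 − 107520 + 35840 − 5120 + 256 = 4096.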